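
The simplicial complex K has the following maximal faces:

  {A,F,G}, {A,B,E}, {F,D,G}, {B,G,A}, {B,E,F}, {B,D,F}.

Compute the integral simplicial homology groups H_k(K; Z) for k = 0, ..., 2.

Order the vertices as A < B < D < E < F < G. Listing each simplex with vertices in this order, K has dimension 2 with simplices:

  0-simplices (6): A, B, D, E, F, G
  1-simplices (12): AB, AE, AF, AG, BD, BE, BF, BG, DF, DG, EF, FG
  2-simplices (6): ABE, ABG, AFG, BDF, BEF, DFG

giving chain groups C_0 ≅ Z^6, C_1 ≅ Z^12, C_2 ≅ Z^6.

The boundary map ∂_1: C_1 → C_0 sends each edge [p,q] (with p < q) to q − p. For instance
  ∂FG = G − F.
The 6×12 boundary matrix has rank 5 and Smith normal form diag(1,1,1,1,1).

The boundary map ∂_2: C_2 → C_1 sends each 2-simplex [p,q,r] to [q,r] − [p,r] + [p,q]. For instance
  ∂DFG = FG − DG + DF,
  ∂ABE = BE − AE + AB.
As a 12×6 matrix over Z this has rank 6, with invariant factors (1,1,1,1,1,1).

Computing H_k = (kernel of ∂_k) / (image of ∂_{k+1}):

  H_0: rank C_0 − rank ∂_1 = 6 − 5 = 1, and the invariant factors of ∂_1 are all 1, so H_0 ≅ Z.
  H_1: rank ker ∂_1 − rank ∂_2 = (12 − 5) − 6 = 1, and the invariant factors of ∂_2 are all 1, so H_1 ≅ Z.
  H_2: rank ker ∂_2 − rank ∂_3 = (6 − 6) − 0 = 0, and there is no ∂_3, so H_2 ≅ 0.

H_0 ≅ Z,  H_1 ≅ Z,  H_2 = 0.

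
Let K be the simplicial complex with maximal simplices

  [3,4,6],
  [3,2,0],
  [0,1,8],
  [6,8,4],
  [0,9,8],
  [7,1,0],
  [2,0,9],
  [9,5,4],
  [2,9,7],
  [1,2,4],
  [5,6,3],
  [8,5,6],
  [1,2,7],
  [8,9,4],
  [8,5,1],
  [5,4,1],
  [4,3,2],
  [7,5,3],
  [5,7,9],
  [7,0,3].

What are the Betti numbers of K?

K has 10 vertices, 30 edges, 20 triangles.
rank ∂_0 = 0, rank ∂_1 = 9 ⇒ b_0 = 10 − 0 − 9 = 1; all invariant factors of ∂_1 are 1 so no torsion. So H_0 = Z.
rank ∂_1 = 9, rank ∂_2 = 20 ⇒ b_1 = 30 − 9 − 20 = 1; ∂_2 has invariant factor(s) [2] giving torsion. So H_1 = Z × Z/2.
rank ∂_2 = 20, rank ∂_3 = 0 ⇒ b_2 = 20 − 20 − 0 = 0. So H_2 = 0.

b_0 = 1, b_1 = 1, b_2 = 0.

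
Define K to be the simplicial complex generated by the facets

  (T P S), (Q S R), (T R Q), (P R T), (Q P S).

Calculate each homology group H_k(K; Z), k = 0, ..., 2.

H_0 ≅ Z,  H_1 ≅ Z,  H_2 = 0.

Order the vertices as P < Q < R < S < T. Listing each simplex with vertices in this order, K has dimension 2 with simplices:

  0-simplices (5): P, Q, R, S, T
  1-simplices (10): PQ, PR, PS, PT, QR, QS, QT, RS, RT, ST
  2-simplices (5): PQS, PRT, PST, QRS, QRT

Hence C_0 ≅ Z^5, C_1 ≅ Z^10, C_2 ≅ Z^5.

Boundary ∂_1: C_1 → C_0 sends each edge [p,q] (with p < q) to q − p. For instance
  ∂QR = R − Q.
This gives a 5×10 integer matrix of rank 4; reducing to Smith normal form yields diagonal entries (1,1,1,1).

The boundary map ∂_2: C_2 → C_1 maps a triangle to the signed sum of its edges. For instance
  ∂QRT = RT − QT + QR,
  ∂PQS = QS − PS + PQ.
The 10×5 boundary matrix has rank 5 and Smith normal form diag(1,1,1,1,1).

Reading off H_k = ker ∂_k / im ∂_{k+1}:

  H_0: rank C_0 − rank ∂_1 = 5 − 4 = 1, and the invariant factors of ∂_1 are all 1, so H_0 ≅ Z.
  H_1: rank ker ∂_1 − rank ∂_2 = (10 − 4) − 5 = 1, and the invariant factors of ∂_2 are all 1, so H_1 ≅ Z.
  H_2: rank ker ∂_2 − rank ∂_3 = (5 − 5) − 0 = 0, and there is no ∂_3, so H_2 ≅ 0.

As a check, the Euler characteristic is 5 − 10 + 5 = 0, which agrees with 1 − 1 + 0 = 0.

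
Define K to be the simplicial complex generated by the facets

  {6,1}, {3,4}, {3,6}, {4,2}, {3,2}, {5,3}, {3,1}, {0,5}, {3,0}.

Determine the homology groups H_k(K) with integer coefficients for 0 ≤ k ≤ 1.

H_0 = Z,  H_1 = Z^3.

Take the total order 0 < 1 < 2 < 3 < 4 < 5 < 6 on the vertex set. Then K (dimension 1) consists of the simplices:

  0-simplices (7): [0], [1], [2], [3], [4], [5], [6]
  1-simplices (9): [0,3], [0,5], [1,3], [1,6], [2,3], [2,4], [3,4], [3,5], [3,6]

Hence C_0 ≅ Z^7, C_1 ≅ Z^9.

The boundary map ∂_1: C_1 → C_0 is given by ∂[p,q] = [q] − [p]. For instance
  ∂[3,6] = [6] − [3].
The resulting 7×9 matrix has rank 6, and its Smith normal form has invariant factors (1,1,1,1,1,1).

Now H_k = ker ∂_k / im ∂_{k+1}, so:

  H_0: rank C_0 − rank ∂_1 = 7 − 6 = 1, and the invariant factors of ∂_1 are all 1, so H_0 = Z.
  H_1: rank ker ∂_1 − rank ∂_2 = (9 − 6) − 0 = 3, and there is no ∂_2, so H_1 = Z^3.

As a check, the Euler characteristic is 7 − 9 = -2, which agrees with 1 − 3 = -2.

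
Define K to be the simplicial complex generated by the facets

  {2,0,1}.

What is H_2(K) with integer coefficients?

Take the total order 0 < 1 < 2 on the vertex set. Then K (dimension 2) consists of the simplices:

  0-simplices (3): [0], [1], [2]
  1-simplices (3): [0,1], [0,2], [1,2]
  2-simplices (1): [0,1,2]

giving chain groups C_0 ≅ Z^3, C_1 ≅ Z^3, C_2 ≅ Z^1.

The boundary map ∂_1: C_1 → C_0 is given by ∂[p,q] = [q] − [p].
The resulting 3×3 matrix has rank 2, and its Smith normal form has invariant factors (1,1).

∂_2: C_2 → C_1 sends each 2-simplex [p,q,r] to [q,r] − [p,r] + [p,q]. For instance
  ∂[0,1,2] = [1,2] − [0,2] + [0,1].
As a 3×1 matrix over Z this has rank 1, with invariant factors (1).

Now H_k = ker ∂_k / im ∂_{k+1}, so:

  H_2: rank ker ∂_2 − rank ∂_3 = (1 − 1) − 0 = 0, and there is no ∂_3, so H_2 = 0.

(K is a triangulation of the 2-simplex.)

H_2 = 0.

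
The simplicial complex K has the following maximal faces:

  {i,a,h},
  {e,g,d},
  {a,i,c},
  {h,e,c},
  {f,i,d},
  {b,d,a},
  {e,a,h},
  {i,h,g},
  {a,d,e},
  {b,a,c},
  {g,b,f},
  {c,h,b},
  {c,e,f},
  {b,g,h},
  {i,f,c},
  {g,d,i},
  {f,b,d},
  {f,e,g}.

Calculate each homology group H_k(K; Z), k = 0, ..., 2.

We work with the vertex ordering a < b < c < d < e < f < g < h < i. The simplices of K, each written with vertices in increasing order, are:

  0-simplices (9): a, b, c, d, e, f, g, h, i
  1-simplices (27): ab, ac, ad, ae, ah, ai, bc, bd, bf, bg, bh, ce, cf, ch, ci, de, df, dg, di, ef, eg, eh, fg, fi, gh, gi, hi
  2-simplices (18): abc, abd, aci, ade, aeh, ahi, bch, bdf, bfg, bgh, cef, ceh, cfi, deg, dfi, dgi, efg, ghi

giving chain groups C_0 ≅ Z^9, C_1 ≅ Z^27, C_2 ≅ Z^18.

Boundary ∂_1: C_1 → C_0 maps an edge to its endpoints' difference, ∂[p,q] = q − p. For instance
  ∂ad = d − a.
The 9×27 boundary matrix has rank 8 and Smith normal form diag(1,1,1,1,1,1,1,1).

The boundary map ∂_2: C_2 → C_1 acts by ∂[p,q,r] = [q,r] − [p,r] + [p,q]. For instance
  ∂cef = ef − cf + ce,
  ∂aeh = eh − ah + ae.
This gives a 27×18 integer matrix of rank 18; reducing to Smith normal form yields diagonal entries (1,1,1,1,1,1,1,1,1,1,1,1,1,1,1,1,1,2).

Reading off H_k = ker ∂_k / im ∂_{k+1}:

  H_0: rank C_0 − rank ∂_1 = 9 − 8 = 1, and the invariant factors of ∂_1 are all 1, so H_0 = Z.
  H_1: rank ker ∂_1 − rank ∂_2 = (27 − 8) − 18 = 1, and ∂_2 has invariant factor 2 > 1, so H_1 = Z ⊕ Z/2.
  H_2: rank ker ∂_2 − rank ∂_3 = (18 − 18) − 0 = 0, and there is no ∂_3, so H_2 = 0.

As a check, the Euler characteristic is 9 − 27 + 18 = 0, which agrees with 1 − 1 + 0 = 0.
(K is a triangulation of the Klein bottle.)

H_0 = Z,  H_1 = Z ⊕ Z/2,  H_2 = 0.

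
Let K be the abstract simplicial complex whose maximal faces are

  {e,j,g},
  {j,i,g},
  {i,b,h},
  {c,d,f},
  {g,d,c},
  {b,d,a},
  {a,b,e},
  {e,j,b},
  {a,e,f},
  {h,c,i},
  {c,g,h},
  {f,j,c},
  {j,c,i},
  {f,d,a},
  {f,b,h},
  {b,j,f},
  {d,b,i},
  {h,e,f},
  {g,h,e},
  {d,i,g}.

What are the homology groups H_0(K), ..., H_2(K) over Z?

H_0 ≅ Z,  H_1 ≅ Z ⊕ Z/2,  H_2 = 0.

Order the vertices as a < b < c < d < e < f < g < h < i < j. Listing each simplex with vertices in this order, K has dimension 2 with simplices:

  0-simplices (10): a, b, c, d, e, f, g, h, i, j
  1-simplices (30): ab, ad, ae, af, bd, be, bf, bh, bi, bj, cd, cf, cg, ch, ci, cj, df, dg, di, ef, eg, eh, ej, fh, fj, gh, gi, gj, hi, ij
  2-simplices (20): abd, abe, adf, aef, bdi, bej, bfh, bfj, bhi, cdf, cdg, cfj, cgh, chi, cij, dgi, efh, egh, egj, gij

Hence C_0 ≅ Z^10, C_1 ≅ Z^30, C_2 ≅ Z^20.

Boundary ∂_1: C_1 → C_0 is given by ∂[p,q] = [q] − [p].
The 10×30 boundary matrix has rank 9 and Smith normal form diag(1,1,1,1,1,1,1,1,1).

∂_2: C_2 → C_1 acts by ∂[p,q,r] = [q,r] − [p,r] + [p,q]. For instance
  ∂egj = gj − ej + eg,
  ∂gij = ij − gj + gi.
As a 30×20 matrix over Z this has rank 20, with invariant factors (1,1,1,1,1,1,1,1,1,1,1,1,1,1,1,1,1,1,1,2).

Now H_k = ker ∂_k / im ∂_{k+1}, so:

  H_0: rank C_0 − rank ∂_1 = 10 − 9 = 1, and the invariant factors of ∂_1 are all 1, so H_0 ≅ Z.
  H_1: rank ker ∂_1 − rank ∂_2 = (30 − 9) − 20 = 1, and ∂_2 has invariant factor 2 > 1, so H_1 ≅ Z ⊕ Z/2.
  H_2: rank ker ∂_2 − rank ∂_3 = (20 − 20) − 0 = 0, and there is no ∂_3, so H_2 ≅ 0.

(K is a triangulation of the Klein bottle.)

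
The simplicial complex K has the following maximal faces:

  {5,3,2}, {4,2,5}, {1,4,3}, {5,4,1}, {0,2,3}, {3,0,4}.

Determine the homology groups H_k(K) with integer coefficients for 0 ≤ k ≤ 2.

We work with the vertex ordering 0 < 1 < 2 < 3 < 4 < 5. The simplices of K, each written with vertices in increasing order, are:

  0-simplices (6): [0], [1], [2], [3], [4], [5]
  1-simplices (12): [0,2], [0,3], [0,4], [1,3], [1,4], [1,5], [2,3], [2,4], [2,5], [3,4], [3,5], [4,5]
  2-simplices (6): [0,2,3], [0,3,4], [1,3,4], [1,4,5], [2,3,5], [2,4,5]

Hence C_0 ≅ Z^6, C_1 ≅ Z^12, C_2 ≅ Z^6.

Boundary ∂_1: C_1 → C_0 is given by ∂[p,q] = [q] − [p]. For instance
  ∂[2,4] = [4] − [2].
As a 6×12 matrix over Z this has rank 5, with invariant factors (1,1,1,1,1).

Boundary ∂_2: C_2 → C_1 acts by ∂[p,q,r] = [q,r] − [p,r] + [p,q]. For instance
  ∂[2,4,5] = [4,5] − [2,5] + [2,4],
  ∂[1,4,5] = [4,5] − [1,5] + [1,4].
This gives a 12×6 integer matrix of rank 6; reducing to Smith normal form yields diagonal entries (1,1,1,1,1,1).

From H_k ≅ ker(∂_k) / im(∂_{k+1}) we obtain:

  H_0: rank C_0 − rank ∂_1 = 6 − 5 = 1, and the invariant factors of ∂_1 are all 1, so H_0 ≅ Z.
  H_1: rank ker ∂_1 − rank ∂_2 = (12 − 5) − 6 = 1, and the invariant factors of ∂_2 are all 1, so H_1 ≅ Z.
  H_2: rank ker ∂_2 − rank ∂_3 = (6 − 6) − 0 = 0, and there is no ∂_3, so H_2 ≅ 0.

(K is a triangulation of the cylinder S^1 x I.)

H_0 = Z,  H_1 = Z,  H_2 = 0.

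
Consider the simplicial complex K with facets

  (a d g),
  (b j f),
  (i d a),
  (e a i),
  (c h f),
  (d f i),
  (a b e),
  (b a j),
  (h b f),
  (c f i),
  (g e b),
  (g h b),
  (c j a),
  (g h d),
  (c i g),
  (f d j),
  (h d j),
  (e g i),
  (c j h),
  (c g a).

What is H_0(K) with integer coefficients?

Take the total order a < b < c < d < e < f < g < h < i < j on the vertex set. Then K (dimension 2) consists of the simplices:

  0-simplices (10): a, b, c, d, e, f, g, h, i, j
  1-simplices (30): ab, ac, ad, ae, ag, ai, aj, be, bf, bg, bh, bj, cf, cg, ch, ci, cj, df, dg, dh, di, dj, eg, ei, fh, fi, fj, gh, gi, hj
  2-simplices (20): abe, abj, acg, acj, adg, adi, aei, beg, bfh, bfj, bgh, cfh, cfi, cgi, chj, dfi, dfj, dgh, dhj, egi

giving chain groups C_0 ≅ Z^10, C_1 ≅ Z^30, C_2 ≅ Z^20.

The boundary map ∂_1: C_1 → C_0 sends each edge [p,q] (with p < q) to q − p. For instance
  ∂ch = h − c.
As a 10×30 matrix over Z this has rank 9, with invariant factors (1,1,1,1,1,1,1,1,1).

Boundary ∂_2: C_2 → C_1 maps a triangle to the signed sum of its edges. For instance
  ∂dfi = fi − di + df,
  ∂adi = di − ai + ad.
This gives a 30×20 integer matrix of rank 20; reducing to Smith normal form yields diagonal entries (1,1,1,1,1,1,1,1,1,1,1,1,1,1,1,1,1,1,1,2).

Now H_k = ker ∂_k / im ∂_{k+1}, so:

  H_0: rank C_0 − rank ∂_1 = 10 − 9 = 1, and the invariant factors of ∂_1 are all 1, so H_0 = Z.

(K is a triangulation of the Klein bottle.)

H_0 ≅ Z.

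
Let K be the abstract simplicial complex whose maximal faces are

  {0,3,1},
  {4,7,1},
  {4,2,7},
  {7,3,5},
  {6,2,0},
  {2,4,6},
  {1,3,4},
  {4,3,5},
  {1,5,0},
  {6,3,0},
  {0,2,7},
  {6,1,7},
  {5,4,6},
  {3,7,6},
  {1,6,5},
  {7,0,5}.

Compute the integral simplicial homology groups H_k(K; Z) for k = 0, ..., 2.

Take the total order 0 < 1 < 2 < 3 < 4 < 5 < 6 < 7 on the vertex set. Then K (dimension 2) consists of the simplices:

  0-simplices (8): [0], [1], [2], [3], [4], [5], [6], [7]
  1-simplices (24): (24 of them)
  2-simplices (16): [0,1,3], [0,1,5], [0,2,6], [0,2,7], [0,3,6], [0,5,7], [1,3,4], [1,4,7], [1,5,6], [1,6,7], [2,4,6], [2,4,7], [3,4,5], [3,5,7], [3,6,7], [4,5,6]

giving chain groups C_0 ≅ Z^8, C_1 ≅ Z^24, C_2 ≅ Z^16.

Boundary ∂_1: C_1 → C_0 maps an edge to its endpoints' difference, ∂[p,q] = q − p.
The 8×24 boundary matrix has rank 7 and Smith normal form diag(1,1,1,1,1,1,1).

The boundary map ∂_2: C_2 → C_1 acts by ∂[p,q,r] = [q,r] − [p,r] + [p,q]. For instance
  ∂[2,4,7] = [4,7] − [2,7] + [2,4],
  ∂[0,1,3] = [1,3] − [0,3] + [0,1].
This gives a 24×16 integer matrix of rank 15; reducing to Smith normal form yields diagonal entries (1,1,1,1,1,1,1,1,1,1,1,1,1,1,1).

Now H_k = ker ∂_k / im ∂_{k+1}, so:

  H_0: rank C_0 − rank ∂_1 = 8 − 7 = 1, and the invariant factors of ∂_1 are all 1, so H_0 ≅ Z.
  H_1: rank ker ∂_1 − rank ∂_2 = (24 − 7) − 15 = 2, and the invariant factors of ∂_2 are all 1, so H_1 ≅ Z^2.
  H_2: rank ker ∂_2 − rank ∂_3 = (16 − 15) − 0 = 1, and there is no ∂_3, so H_2 ≅ Z.

(K is a triangulation of the torus T^2.)

H_0 = Z,  H_1 = Z^2,  H_2 = Z.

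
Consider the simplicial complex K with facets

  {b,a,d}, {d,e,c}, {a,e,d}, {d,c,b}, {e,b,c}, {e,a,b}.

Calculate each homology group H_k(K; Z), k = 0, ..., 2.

We work with the vertex ordering a < b < c < d < e. The simplices of K, each written with vertices in increasing order, are:

  0-simplices (5): a, b, c, d, e
  1-simplices (9): ab, ad, ae, bc, bd, be, cd, ce, de
  2-simplices (6): abd, abe, ade, bcd, bce, cde

giving chain groups C_0 ≅ Z^5, C_1 ≅ Z^9, C_2 ≅ Z^6.

Boundary ∂_1: C_1 → C_0 maps an edge to its endpoints' difference, ∂[p,q] = q − p.
This gives a 5×9 integer matrix of rank 4; reducing to Smith normal form yields diagonal entries (1,1,1,1).

Boundary ∂_2: C_2 → C_1 maps a triangle to the signed sum of its edges. For instance
  ∂bce = ce − be + bc,
  ∂ade = de − ae + ad.
As a 9×6 matrix over Z this has rank 5, with invariant factors (1,1,1,1,1).

Now H_k = ker ∂_k / im ∂_{k+1}, so:

  H_0: rank C_0 − rank ∂_1 = 5 − 4 = 1, and the invariant factors of ∂_1 are all 1, so H_0 ≅ Z.
  H_1: rank ker ∂_1 − rank ∂_2 = (9 − 4) − 5 = 0, and the invariant factors of ∂_2 are all 1, so H_1 ≅ 0.
  H_2: rank ker ∂_2 − rank ∂_3 = (6 − 5) − 0 = 1, and there is no ∂_3, so H_2 ≅ Z.

As a check, the Euler characteristic is 5 − 9 + 6 = 2, which agrees with 1 − 0 + 1 = 2.
(K is a triangulation of the 2-sphere S^2.)

H_0 = Z,  H_1 = 0,  H_2 = Z.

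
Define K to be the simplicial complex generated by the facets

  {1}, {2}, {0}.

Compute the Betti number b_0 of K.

b_0 = 3.

K has 3 vertices.
rank ∂_0 = 0, rank ∂_1 = 0 ⇒ b_0 = 3 − 0 − 0 = 3. So H_0 ≅ Z^3.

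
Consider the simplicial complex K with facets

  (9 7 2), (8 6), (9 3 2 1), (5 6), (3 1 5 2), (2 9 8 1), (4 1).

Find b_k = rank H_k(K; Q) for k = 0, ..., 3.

Take the total order 1 < 2 < 3 < 4 < 5 < 6 < 7 < 8 < 9 on the vertex set. Then K (dimension 3) consists of the simplices:

  0-simplices (9): [1], [2], [3], [4], [5], [6], [7], [8], [9]
  1-simplices (17): [1,2], [1,3], [1,4], [1,5], [1,8], [1,9], [2,3], [2,5], [2,7], [2,8], [2,9], [3,5], [3,9], [5,6], [6,8], [7,9], [8,9]
  2-simplices (11): [1,2,3], [1,2,5], [1,2,8], [1,2,9], [1,3,5], [1,3,9], [1,8,9], [2,3,5], [2,3,9], [2,7,9], [2,8,9]
  3-simplices (3): [1,2,3,5], [1,2,3,9], [1,2,8,9]

so the chain groups are C_0 ≅ Z^9, C_1 ≅ Z^17, C_2 ≅ Z^11, C_3 ≅ Z^3.

Boundary ∂_1: C_1 → C_0 sends each edge [p,q] (with p < q) to q − p.
This gives a 9×17 integer matrix of rank 8; reducing to Smith normal form yields diagonal entries (1,1,1,1,1,1,1,1).

The boundary map ∂_2: C_2 → C_1 maps a triangle to the signed sum of its edges. For instance
  ∂[1,2,5] = [2,5] − [1,5] + [1,2],
  ∂[2,3,9] = [3,9] − [2,9] + [2,3].
This gives a 17×11 integer matrix of rank 8; reducing to Smith normal form yields diagonal entries (1,1,1,1,1,1,1,1).

∂_3: C_3 → C_2 sends each 3-simplex σ to the alternating sum Σ_i (−1)^i (σ with its i-th vertex removed). For instance
  ∂[1,2,3,9] = [2,3,9] − [1,3,9] + [1,2,9] − [1,2,3],
  ∂[1,2,3,5] = [2,3,5] − [1,3,5] + [1,2,5] − [1,2,3].
This gives a 11×3 integer matrix of rank 3; reducing to Smith normal form yields diagonal entries (1,1,1).

From H_k ≅ ker(∂_k) / im(∂_{k+1}) we obtain:

  H_0: rank C_0 − rank ∂_1 = 9 − 8 = 1, and the invariant factors of ∂_1 are all 1, so H_0 = Z.
  H_1: rank ker ∂_1 − rank ∂_2 = (17 − 8) − 8 = 1, and the invariant factors of ∂_2 are all 1, so H_1 = Z.
  H_2: rank ker ∂_2 − rank ∂_3 = (11 − 8) − 3 = 0, and the invariant factors of ∂_3 are all 1, so H_2 = 0.
  H_3: rank ker ∂_3 − rank ∂_4 = (3 − 3) − 0 = 0, and there is no ∂_4, so H_3 = 0.

As a check, the Euler characteristic is 9 − 17 + 11 − 3 = 0, which agrees with 1 − 1 + 0 − 0 = 0.

Hence the Betti numbers are b_0 = 1, b_1 = 1, b_2 = 0, b_3 = 0.

b_0 = 1, b_1 = 1, b_2 = 0, b_3 = 0.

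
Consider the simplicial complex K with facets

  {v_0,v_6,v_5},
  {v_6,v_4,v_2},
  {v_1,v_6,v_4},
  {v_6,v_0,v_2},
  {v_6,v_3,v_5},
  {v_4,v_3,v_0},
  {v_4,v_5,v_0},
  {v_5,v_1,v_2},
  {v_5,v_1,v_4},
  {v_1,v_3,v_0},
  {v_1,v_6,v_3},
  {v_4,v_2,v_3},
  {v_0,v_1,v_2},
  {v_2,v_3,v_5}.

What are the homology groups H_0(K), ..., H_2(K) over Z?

H_0 ≅ Z,  H_1 ≅ Z^2,  H_2 ≅ Z.

Take the total order v_0 < v_1 < v_2 < v_3 < v_4 < v_5 < v_6 on the vertex set. Then K (dimension 2) consists of the simplices:

  0-simplices (7): [v_0], [v_1], [v_2], [v_3], [v_4], [v_5], [v_6]
  1-simplices (21): (21 of them)
  2-simplices (14): (14 of them)

so the chain groups are C_0 ≅ Z^7, C_1 ≅ Z^21, C_2 ≅ Z^14.

Boundary ∂_1: C_1 → C_0 sends each edge [p,q] (with p < q) to q − p.
The 7×21 boundary matrix has rank 6 and Smith normal form diag(1,1,1,1,1,1).

The boundary map ∂_2: C_2 → C_1 maps a triangle to the signed sum of its edges. For instance
  ∂[v_1,v_4,v_6] = [v_4,v_6] − [v_1,v_6] + [v_1,v_4],
  ∂[v_0,v_4,v_5] = [v_4,v_5] − [v_0,v_5] + [v_0,v_4].
As a 21×14 matrix over Z this has rank 13, with invariant factors (1,1,1,1,1,1,1,1,1,1,1,1,1).

Reading off H_k = ker ∂_k / im ∂_{k+1}:

  H_0: rank C_0 − rank ∂_1 = 7 − 6 = 1, and the invariant factors of ∂_1 are all 1, so H_0 ≅ Z.
  H_1: rank ker ∂_1 − rank ∂_2 = (21 − 6) − 13 = 2, and the invariant factors of ∂_2 are all 1, so H_1 ≅ Z^2.
  H_2: rank ker ∂_2 − rank ∂_3 = (14 − 13) − 0 = 1, and there is no ∂_3, so H_2 ≅ Z.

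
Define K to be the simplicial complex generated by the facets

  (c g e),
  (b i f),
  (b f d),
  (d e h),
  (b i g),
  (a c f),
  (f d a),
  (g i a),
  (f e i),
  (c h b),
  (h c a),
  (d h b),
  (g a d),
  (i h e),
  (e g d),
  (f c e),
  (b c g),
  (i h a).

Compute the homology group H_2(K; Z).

Take the total order a < b < c < d < e < f < g < h < i on the vertex set. Then K (dimension 2) consists of the simplices:

  0-simplices (9): a, b, c, d, e, f, g, h, i
  1-simplices (27): ac, ad, af, ag, ah, ai, bc, bd, bf, bg, bh, bi, ce, cf, cg, ch, de, df, dg, dh, ef, eg, eh, ei, fi, gi, hi
  2-simplices (18): acf, ach, adf, adg, agi, ahi, bcg, bch, bdf, bdh, bfi, bgi, cef, ceg, deg, deh, efi, ehi

giving chain groups C_0 ≅ Z^9, C_1 ≅ Z^27, C_2 ≅ Z^18.

Boundary ∂_1: C_1 → C_0 sends each edge [p,q] (with p < q) to q − p.
The resulting 9×27 matrix has rank 8, and its Smith normal form has invariant factors (1,1,1,1,1,1,1,1).

Boundary ∂_2: C_2 → C_1 sends each 2-simplex [p,q,r] to [q,r] − [p,r] + [p,q]. For instance
  ∂ceg = eg − cg + ce,
  ∂efi = fi − ei + ef.
The 27×18 boundary matrix has rank 17 and Smith normal form diag(1,1,1,1,1,1,1,1,1,1,1,1,1,1,1,1,1).

Computing H_k = (kernel of ∂_k) / (image of ∂_{k+1}):

  H_2: rank ker ∂_2 − rank ∂_3 = (18 − 17) − 0 = 1, and there is no ∂_3, so H_2 ≅ Z.

H_2 = Z.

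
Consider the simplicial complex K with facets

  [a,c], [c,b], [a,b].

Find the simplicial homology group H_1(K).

H_1 = Z.

K has 3 vertices, 3 edges.
rank ∂_1 = 2, rank ∂_2 = 0 ⇒ b_1 = 3 − 2 − 0 = 1. So H_1 = Z.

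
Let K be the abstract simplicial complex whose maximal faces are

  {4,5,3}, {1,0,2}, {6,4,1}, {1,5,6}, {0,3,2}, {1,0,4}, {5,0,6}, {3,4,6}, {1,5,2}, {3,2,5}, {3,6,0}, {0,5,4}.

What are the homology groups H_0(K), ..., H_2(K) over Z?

H_0 ≅ Z,  H_1 ≅ Z/2,  H_2 = 0.

We work with the vertex ordering 0 < 1 < 2 < 3 < 4 < 5 < 6. The simplices of K, each written with vertices in increasing order, are:

  0-simplices (7): [0], [1], [2], [3], [4], [5], [6]
  1-simplices (18): [0,1], [0,2], [0,3], [0,4], [0,5], [0,6], [1,2], [1,4], [1,5], [1,6], [2,3], [2,5], [3,4], [3,5], [3,6], [4,5], [4,6], [5,6]
  2-simplices (12): [0,1,2], [0,1,4], [0,2,3], [0,3,6], [0,4,5], [0,5,6], [1,2,5], [1,4,6], [1,5,6], [2,3,5], [3,4,5], [3,4,6]

giving chain groups C_0 ≅ Z^7, C_1 ≅ Z^18, C_2 ≅ Z^12.

∂_1: C_1 → C_0 maps an edge to its endpoints' difference, ∂[p,q] = q − p.
As a 7×18 matrix over Z this has rank 6, with invariant factors (1,1,1,1,1,1).

The boundary map ∂_2: C_2 → C_1 sends each 2-simplex [p,q,r] to [q,r] − [p,r] + [p,q]. For instance
  ∂[0,1,4] = [1,4] − [0,4] + [0,1],
  ∂[0,1,2] = [1,2] − [0,2] + [0,1].
This gives a 18×12 integer matrix of rank 12; reducing to Smith normal form yields diagonal entries (1,1,1,1,1,1,1,1,1,1,1,2).

Now H_k = ker ∂_k / im ∂_{k+1}, so:

  H_0: rank C_0 − rank ∂_1 = 7 − 6 = 1, and the invariant factors of ∂_1 are all 1, so H_0 ≅ Z.
  H_1: rank ker ∂_1 − rank ∂_2 = (18 − 6) − 12 = 0, and ∂_2 has invariant factor 2 > 1, so H_1 ≅ Z/2.
  H_2: rank ker ∂_2 − rank ∂_3 = (12 − 12) − 0 = 0, and there is no ∂_3, so H_2 ≅ 0.

As a check, the Euler characteristic is 7 − 18 + 12 = 1, which agrees with 1 − 0 + 0 = 1.
(K is a triangulation of the real projective plane RP^2.)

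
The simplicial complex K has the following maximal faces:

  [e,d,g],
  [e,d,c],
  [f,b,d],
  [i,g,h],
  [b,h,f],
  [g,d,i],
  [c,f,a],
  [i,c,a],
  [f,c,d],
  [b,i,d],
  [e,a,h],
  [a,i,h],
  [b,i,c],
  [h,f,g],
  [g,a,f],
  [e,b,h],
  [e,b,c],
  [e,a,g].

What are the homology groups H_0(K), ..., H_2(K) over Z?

Take the total order a < b < c < d < e < f < g < h < i on the vertex set. Then K (dimension 2) consists of the simplices:

  0-simplices (9): a, b, c, d, e, f, g, h, i
  1-simplices (27): ac, ae, af, ag, ah, ai, bc, bd, be, bf, bh, bi, cd, ce, cf, ci, de, df, dg, di, eg, eh, fg, fh, gh, gi, hi
  2-simplices (18): acf, aci, aeg, aeh, afg, ahi, bce, bci, bdf, bdi, beh, bfh, cde, cdf, deg, dgi, fgh, ghi

giving chain groups C_0 ≅ Z^9, C_1 ≅ Z^27, C_2 ≅ Z^18.

The boundary map ∂_1: C_1 → C_0 is given by ∂[p,q] = [q] − [p].
The 9×27 boundary matrix has rank 8 and Smith normal form diag(1,1,1,1,1,1,1,1).

∂_2: C_2 → C_1 acts by ∂[p,q,r] = [q,r] − [p,r] + [p,q]. For instance
  ∂bfh = fh − bh + bf,
  ∂fgh = gh − fh + fg.
The resulting 27×18 matrix has rank 18, and its Smith normal form has invariant factors (1,1,1,1,1,1,1,1,1,1,1,1,1,1,1,1,1,2).

From H_k ≅ ker(∂_k) / im(∂_{k+1}) we obtain:

  H_0: rank C_0 − rank ∂_1 = 9 − 8 = 1, and the invariant factors of ∂_1 are all 1, so H_0 = Z.
  H_1: rank ker ∂_1 − rank ∂_2 = (27 − 8) − 18 = 1, and ∂_2 has invariant factor 2 > 1, so H_1 = Z ⊕ Z_2.
  H_2: rank ker ∂_2 − rank ∂_3 = (18 − 18) − 0 = 0, and there is no ∂_3, so H_2 = 0.

As a check, the Euler characteristic is 9 − 27 + 18 = 0, which agrees with 1 − 1 + 0 = 0.

H_0 = Z,  H_1 = Z ⊕ Z_2,  H_2 = 0.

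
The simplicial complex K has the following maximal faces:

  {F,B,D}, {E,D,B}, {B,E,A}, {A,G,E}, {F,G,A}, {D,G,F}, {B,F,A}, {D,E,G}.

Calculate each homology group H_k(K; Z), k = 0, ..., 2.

K has 6 vertices, 12 edges, 8 triangles.
rank ∂_0 = 0, rank ∂_1 = 5 ⇒ b_0 = 6 − 0 − 5 = 1; all invariant factors of ∂_1 are 1 so no torsion. So H_0 = Z.
rank ∂_1 = 5, rank ∂_2 = 7 ⇒ b_1 = 12 − 5 − 7 = 0; all invariant factors of ∂_2 are 1 so no torsion. So H_1 = 0.
rank ∂_2 = 7, rank ∂_3 = 0 ⇒ b_2 = 8 − 7 − 0 = 1. So H_2 = Z.

H_0 ≅ Z,  H_1 = 0,  H_2 ≅ Z.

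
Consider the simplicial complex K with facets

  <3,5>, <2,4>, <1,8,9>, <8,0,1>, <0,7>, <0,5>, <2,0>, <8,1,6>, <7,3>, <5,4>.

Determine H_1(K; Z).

H_1 ≅ Z^2.

Take the total order 0 < 1 < 2 < 3 < 4 < 5 < 6 < 7 < 8 < 9 on the vertex set. Then K (dimension 2) consists of the simplices:

  0-simplices (10): [0], [1], [2], [3], [4], [5], [6], [7], [8], [9]
  1-simplices (14): [0,1], [0,2], [0,5], [0,7], [0,8], [1,6], [1,8], [1,9], [2,4], [3,5], [3,7], [4,5], [6,8], [8,9]
  2-simplices (3): [0,1,8], [1,6,8], [1,8,9]

giving chain groups C_0 ≅ Z^10, C_1 ≅ Z^14, C_2 ≅ Z^3.

Boundary ∂_1: C_1 → C_0 is given by ∂[p,q] = [q] − [p]. For instance
  ∂[0,7] = [7] − [0].
This gives a 10×14 integer matrix of rank 9; reducing to Smith normal form yields diagonal entries (1,1,1,1,1,1,1,1,1).

The boundary map ∂_2: C_2 → C_1 maps a triangle to the signed sum of its edges. For instance
  ∂[1,6,8] = [6,8] − [1,8] + [1,6],
  ∂[0,1,8] = [1,8] − [0,8] + [0,1].
The 14×3 boundary matrix has rank 3 and Smith normal form diag(1,1,1).

Computing H_k = (kernel of ∂_k) / (image of ∂_{k+1}):

  H_1: rank ker ∂_1 − rank ∂_2 = (14 − 9) − 3 = 2, and the invariant factors of ∂_2 are all 1, so H_1 = Z^2.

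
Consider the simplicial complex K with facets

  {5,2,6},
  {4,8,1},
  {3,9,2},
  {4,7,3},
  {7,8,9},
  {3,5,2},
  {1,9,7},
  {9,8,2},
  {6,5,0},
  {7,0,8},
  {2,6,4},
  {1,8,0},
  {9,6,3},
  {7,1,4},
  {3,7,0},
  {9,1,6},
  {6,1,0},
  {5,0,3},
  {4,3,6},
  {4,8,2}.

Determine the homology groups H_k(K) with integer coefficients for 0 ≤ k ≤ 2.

H_0 = Z,  H_1 = Z ⊕ Z/2,  H_2 = 0.

We work with the vertex ordering 0 < 1 < 2 < 3 < 4 < 5 < 6 < 7 < 8 < 9. The simplices of K, each written with vertices in increasing order, are:

  0-simplices (10): [0], [1], [2], [3], [4], [5], [6], [7], [8], [9]
  1-simplices (30): (30 of them)
  2-simplices (20): (20 of them)

so the chain groups are C_0 ≅ Z^10, C_1 ≅ Z^30, C_2 ≅ Z^20.

The boundary map ∂_1: C_1 → C_0 maps an edge to its endpoints' difference, ∂[p,q] = q − p. For instance
  ∂[0,3] = [3] − [0].
As a 10×30 matrix over Z this has rank 9, with invariant factors (1,1,1,1,1,1,1,1,1).

∂_2: C_2 → C_1 sends each 2-simplex [p,q,r] to [q,r] − [p,r] + [p,q]. For instance
  ∂[2,3,5] = [3,5] − [2,5] + [2,3],
  ∂[1,4,7] = [4,7] − [1,7] + [1,4].
This gives a 30×20 integer matrix of rank 20; reducing to Smith normal form yields diagonal entries (1,1,1,1,1,1,1,1,1,1,1,1,1,1,1,1,1,1,1,2).

Computing H_k = (kernel of ∂_k) / (image of ∂_{k+1}):

  H_0: rank C_0 − rank ∂_1 = 10 − 9 = 1, and the invariant factors of ∂_1 are all 1, so H_0 = Z.
  H_1: rank ker ∂_1 − rank ∂_2 = (30 − 9) − 20 = 1, and ∂_2 has invariant factor 2 > 1, so H_1 = Z ⊕ Z/2.
  H_2: rank ker ∂_2 − rank ∂_3 = (20 − 20) − 0 = 0, and there is no ∂_3, so H_2 = 0.

As a check, the Euler characteristic is 10 − 30 + 20 = 0, which agrees with 1 − 1 + 0 = 0.
(K is a triangulation of the Klein bottle.)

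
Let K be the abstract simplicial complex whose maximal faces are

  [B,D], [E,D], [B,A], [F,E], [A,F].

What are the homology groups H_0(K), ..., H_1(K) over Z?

H_0 ≅ Z,  H_1 ≅ Z.

Fix the vertex order A < B < D < E < F and write every simplex with vertices in increasing order. Then dim K = 1 and the simplices of K are:

  0-simplices (5): A, B, D, E, F
  1-simplices (5): AB, AF, BD, DE, EF

so the chain groups are C_0 ≅ Z^5, C_1 ≅ Z^5.

Boundary ∂_1: C_1 → C_0 sends each edge [p,q] (with p < q) to q − p. For instance
  ∂AF = F − A.
This gives a 5×5 integer matrix of rank 4; reducing to Smith normal form yields diagonal entries (1,1,1,1).

From H_k ≅ ker(∂_k) / im(∂_{k+1}) we obtain:

  H_0: rank C_0 − rank ∂_1 = 5 − 4 = 1, and the invariant factors of ∂_1 are all 1, so H_0 ≅ Z.
  H_1: rank ker ∂_1 − rank ∂_2 = (5 − 4) − 0 = 1, and there is no ∂_2, so H_1 ≅ Z.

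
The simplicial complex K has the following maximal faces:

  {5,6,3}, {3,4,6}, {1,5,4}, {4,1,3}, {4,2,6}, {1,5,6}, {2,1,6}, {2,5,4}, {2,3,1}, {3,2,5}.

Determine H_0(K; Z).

Fix the vertex order 1 < 2 < 3 < 4 < 5 < 6 and write every simplex with vertices in increasing order. Then dim K = 2 and the simplices of K are:

  0-simplices (6): [1], [2], [3], [4], [5], [6]
  1-simplices (15): [1,2], [1,3], [1,4], [1,5], [1,6], [2,3], [2,4], [2,5], [2,6], [3,4], [3,5], [3,6], [4,5], [4,6], [5,6]
  2-simplices (10): [1,2,3], [1,2,6], [1,3,4], [1,4,5], [1,5,6], [2,3,5], [2,4,5], [2,4,6], [3,4,6], [3,5,6]

so the chain groups are C_0 ≅ Z^6, C_1 ≅ Z^15, C_2 ≅ Z^10.

∂_1: C_1 → C_0 is given by ∂[p,q] = [q] − [p].
The resulting 6×15 matrix has rank 5, and its Smith normal form has invariant factors (1,1,1,1,1).

Boundary ∂_2: C_2 → C_1 acts by ∂[p,q,r] = [q,r] − [p,r] + [p,q]. For instance
  ∂[3,5,6] = [5,6] − [3,6] + [3,5],
  ∂[1,3,4] = [3,4] − [1,4] + [1,3].
The 15×10 boundary matrix has rank 10 and Smith normal form diag(1,1,1,1,1,1,1,1,1,2).

From H_k ≅ ker(∂_k) / im(∂_{k+1}) we obtain:

  H_0: rank C_0 − rank ∂_1 = 6 − 5 = 1, and the invariant factors of ∂_1 are all 1, so H_0 ≅ Z.

(K is a triangulation of the real projective plane RP^2.)

H_0 = Z.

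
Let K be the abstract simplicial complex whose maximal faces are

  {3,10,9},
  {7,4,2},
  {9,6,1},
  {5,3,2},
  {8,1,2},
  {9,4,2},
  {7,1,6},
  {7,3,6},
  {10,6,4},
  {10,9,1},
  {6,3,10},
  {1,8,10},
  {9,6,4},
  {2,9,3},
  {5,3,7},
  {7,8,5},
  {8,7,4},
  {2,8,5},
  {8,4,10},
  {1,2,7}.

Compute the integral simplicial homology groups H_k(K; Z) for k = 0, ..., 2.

K has 10 vertices, 30 edges, 20 triangles.
rank ∂_0 = 0, rank ∂_1 = 9 ⇒ b_0 = 10 − 0 − 9 = 1; all invariant factors of ∂_1 are 1 so no torsion. So H_0 = Z.
rank ∂_1 = 9, rank ∂_2 = 20 ⇒ b_1 = 30 − 9 − 20 = 1; ∂_2 has invariant factor(s) [2] giving torsion. So H_1 = Z ⊕ Z/2.
rank ∂_2 = 20, rank ∂_3 = 0 ⇒ b_2 = 20 − 20 − 0 = 0. So H_2 = 0.

H_0 ≅ Z,  H_1 ≅ Z ⊕ Z/2,  H_2 = 0.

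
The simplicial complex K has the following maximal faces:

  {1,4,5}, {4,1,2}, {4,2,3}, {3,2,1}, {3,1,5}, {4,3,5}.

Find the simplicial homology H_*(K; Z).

H_0 = Z,  H_1 = 0,  H_2 = Z.

We work with the vertex ordering 1 < 2 < 3 < 4 < 5. The simplices of K, each written with vertices in increasing order, are:

  0-simplices (5): [1], [2], [3], [4], [5]
  1-simplices (9): [1,2], [1,3], [1,4], [1,5], [2,3], [2,4], [3,4], [3,5], [4,5]
  2-simplices (6): [1,2,3], [1,2,4], [1,3,5], [1,4,5], [2,3,4], [3,4,5]

so the chain groups are C_0 ≅ Z^5, C_1 ≅ Z^9, C_2 ≅ Z^6.

∂_1: C_1 → C_0 sends each edge [p,q] (with p < q) to q − p. For instance
  ∂[1,4] = [4] − [1].
This gives a 5×9 integer matrix of rank 4; reducing to Smith normal form yields diagonal entries (1,1,1,1).

Boundary ∂_2: C_2 → C_1 sends each 2-simplex [p,q,r] to [q,r] − [p,r] + [p,q]. For instance
  ∂[3,4,5] = [4,5] − [3,5] + [3,4],
  ∂[2,3,4] = [3,4] − [2,4] + [2,3].
The resulting 9×6 matrix has rank 5, and its Smith normal form has invariant factors (1,1,1,1,1).

Computing H_k = (kernel of ∂_k) / (image of ∂_{k+1}):

  H_0: rank C_0 − rank ∂_1 = 5 − 4 = 1, and the invariant factors of ∂_1 are all 1, so H_0 ≅ Z.
  H_1: rank ker ∂_1 − rank ∂_2 = (9 − 4) − 5 = 0, and the invariant factors of ∂_2 are all 1, so H_1 ≅ 0.
  H_2: rank ker ∂_2 − rank ∂_3 = (6 − 5) − 0 = 1, and there is no ∂_3, so H_2 ≅ Z.

(K is a triangulation of the 2-sphere S^2.)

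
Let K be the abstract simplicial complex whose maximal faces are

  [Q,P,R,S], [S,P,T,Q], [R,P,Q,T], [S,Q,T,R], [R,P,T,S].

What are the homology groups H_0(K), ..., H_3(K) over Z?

Take the total order P < Q < R < S < T on the vertex set. Then K (dimension 3) consists of the simplices:

  0-simplices (5): P, Q, R, S, T
  1-simplices (10): PQ, PR, PS, PT, QR, QS, QT, RS, RT, ST
  2-simplices (10): PQR, PQS, PQT, PRS, PRT, PST, QRS, QRT, QST, RST
  3-simplices (5): PQRS, PQRT, PQST, PRST, QRST

Hence C_0 ≅ Z^5, C_1 ≅ Z^10, C_2 ≅ Z^10, C_3 ≅ Z^5.

Boundary ∂_1: C_1 → C_0 sends each edge [p,q] (with p < q) to q − p.
This gives a 5×10 integer matrix of rank 4; reducing to Smith normal form yields diagonal entries (1,1,1,1).

∂_2: C_2 → C_1 sends each 2-simplex [p,q,r] to [q,r] − [p,r] + [p,q]. For instance
  ∂PQS = QS − PS + PQ,
  ∂PRT = RT − PT + PR.
The resulting 10×10 matrix has rank 6, and its Smith normal form has invariant factors (1,1,1,1,1,1).

The boundary map ∂_3: C_3 → C_2 sends each 3-simplex σ to the alternating sum Σ_i (−1)^i (σ with its i-th vertex removed). For instance
  ∂QRST = RST − QST + QRT − QRS,
  ∂PQRS = QRS − PRS + PQS − PQR.
This gives a 10×5 integer matrix of rank 4; reducing to Smith normal form yields diagonal entries (1,1,1,1).

Computing H_k = (kernel of ∂_k) / (image of ∂_{k+1}):

  H_0: rank C_0 − rank ∂_1 = 5 − 4 = 1, and the invariant factors of ∂_1 are all 1, so H_0 ≅ Z.
  H_1: rank ker ∂_1 − rank ∂_2 = (10 − 4) − 6 = 0, and the invariant factors of ∂_2 are all 1, so H_1 ≅ 0.
  H_2: rank ker ∂_2 − rank ∂_3 = (10 − 6) − 4 = 0, and the invariant factors of ∂_3 are all 1, so H_2 ≅ 0.
  H_3: rank ker ∂_3 − rank ∂_4 = (5 − 4) − 0 = 1, and there is no ∂_4, so H_3 ≅ Z.

H_0 ≅ Z,  H_1 = 0,  H_2 = 0,  H_3 ≅ Z.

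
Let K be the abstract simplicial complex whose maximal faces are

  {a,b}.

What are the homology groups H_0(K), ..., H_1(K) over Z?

Order the vertices as a < b. Listing each simplex with vertices in this order, K has dimension 1 with simplices:

  0-simplices (2): a, b
  1-simplices (1): ab

Hence C_0 ≅ Z^2, C_1 ≅ Z^1.

The boundary map ∂_1: C_1 → C_0 maps an edge to its endpoints' difference, ∂[p,q] = q − p.
The resulting 2×1 matrix has rank 1, and its Smith normal form has invariant factors (1).

Computing H_k = (kernel of ∂_k) / (image of ∂_{k+1}):

  H_0: rank C_0 − rank ∂_1 = 2 − 1 = 1, and the invariant factors of ∂_1 are all 1, so H_0 = Z.
  H_1: rank ker ∂_1 − rank ∂_2 = (1 − 1) − 0 = 0, and there is no ∂_2, so H_1 = 0.

As a check, the Euler characteristic is 2 − 1 = 1, which agrees with 1 − 0 = 1.

H_0 ≅ Z,  H_1 = 0.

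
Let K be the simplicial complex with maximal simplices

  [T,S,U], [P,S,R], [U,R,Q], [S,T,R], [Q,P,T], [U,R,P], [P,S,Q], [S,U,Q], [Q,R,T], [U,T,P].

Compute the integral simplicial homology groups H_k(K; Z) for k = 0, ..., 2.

K has 6 vertices, 15 edges, 10 triangles.
rank ∂_0 = 0, rank ∂_1 = 5 ⇒ b_0 = 6 − 0 − 5 = 1; all invariant factors of ∂_1 are 1 so no torsion. So H_0 = Z.
rank ∂_1 = 5, rank ∂_2 = 10 ⇒ b_1 = 15 − 5 − 10 = 0; ∂_2 has invariant factor(s) [2] giving torsion. So H_1 = Z/2.
rank ∂_2 = 10, rank ∂_3 = 0 ⇒ b_2 = 10 − 10 − 0 = 0. So H_2 = 0.

H_0 ≅ Z,  H_1 ≅ Z/2,  H_2 = 0.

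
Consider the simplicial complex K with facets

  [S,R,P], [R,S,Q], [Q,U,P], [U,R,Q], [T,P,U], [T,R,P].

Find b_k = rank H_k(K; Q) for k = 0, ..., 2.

K has 6 vertices, 12 edges, 6 triangles.
rank ∂_0 = 0, rank ∂_1 = 5 ⇒ b_0 = 6 − 0 − 5 = 1; all invariant factors of ∂_1 are 1 so no torsion. So H_0 = Z.
rank ∂_1 = 5, rank ∂_2 = 6 ⇒ b_1 = 12 − 5 − 6 = 1; all invariant factors of ∂_2 are 1 so no torsion. So H_1 = Z.
rank ∂_2 = 6, rank ∂_3 = 0 ⇒ b_2 = 6 − 6 − 0 = 0. So H_2 = 0.

b_0 = 1, b_1 = 1, b_2 = 0.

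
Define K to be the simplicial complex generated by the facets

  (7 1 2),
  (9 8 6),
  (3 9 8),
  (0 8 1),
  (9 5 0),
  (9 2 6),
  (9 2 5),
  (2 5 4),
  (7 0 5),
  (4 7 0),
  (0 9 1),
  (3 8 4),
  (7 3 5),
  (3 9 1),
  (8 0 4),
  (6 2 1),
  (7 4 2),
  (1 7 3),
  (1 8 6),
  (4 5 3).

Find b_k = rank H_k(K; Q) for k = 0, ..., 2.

b_0 = 1, b_1 = 1, b_2 = 0.

K has 10 vertices, 30 edges, 20 triangles.
rank ∂_0 = 0, rank ∂_1 = 9 ⇒ b_0 = 10 − 0 − 9 = 1; all invariant factors of ∂_1 are 1 so no torsion. So H_0 ≅ Z.
rank ∂_1 = 9, rank ∂_2 = 20 ⇒ b_1 = 30 − 9 − 20 = 1; ∂_2 has invariant factor(s) [2] giving torsion. So H_1 ≅ Z ⊕ Z_2.
rank ∂_2 = 20, rank ∂_3 = 0 ⇒ b_2 = 20 − 20 − 0 = 0. So H_2 ≅ 0.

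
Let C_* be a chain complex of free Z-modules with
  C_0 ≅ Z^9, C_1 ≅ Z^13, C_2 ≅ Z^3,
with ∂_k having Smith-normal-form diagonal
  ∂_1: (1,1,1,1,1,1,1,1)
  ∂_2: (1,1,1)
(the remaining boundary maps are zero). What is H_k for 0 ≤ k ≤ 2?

H_0 ≅ Z,  H_1 ≅ Z^2,  H_2 = 0.

H_0: b_0 = 9 − 0 − 8 = 1; torsion from ∂_1 factors > 1: none. So H_0 ≅ Z.
H_1: b_1 = 13 − 8 − 3 = 2; torsion from ∂_2 factors > 1: none. So H_1 ≅ Z^2.
H_2: b_2 = 3 − 3 − 0 = 0; torsion from ∂_3 factors > 1: none. So H_2 ≅ 0.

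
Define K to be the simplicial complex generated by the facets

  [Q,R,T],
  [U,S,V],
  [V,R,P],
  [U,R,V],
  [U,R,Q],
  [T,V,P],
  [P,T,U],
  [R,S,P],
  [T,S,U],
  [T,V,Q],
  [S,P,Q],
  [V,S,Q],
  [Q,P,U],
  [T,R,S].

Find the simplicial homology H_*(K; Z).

H_0 ≅ Z,  H_1 ≅ Z^2,  H_2 ≅ Z.

Take the total order P < Q < R < S < T < U < V on the vertex set. Then K (dimension 2) consists of the simplices:

  0-simplices (7): P, Q, R, S, T, U, V
  1-simplices (21): PQ, PR, PS, PT, PU, PV, QR, QS, QT, QU, QV, RS, RT, RU, RV, ST, SU, SV, TU, TV, UV
  2-simplices (14): PQS, PQU, PRS, PRV, PTU, PTV, QRT, QRU, QSV, QTV, RST, RUV, STU, SUV

giving chain groups C_0 ≅ Z^7, C_1 ≅ Z^21, C_2 ≅ Z^14.

The boundary map ∂_1: C_1 → C_0 maps an edge to its endpoints' difference, ∂[p,q] = q − p. For instance
  ∂QU = U − Q.
This gives a 7×21 integer matrix of rank 6; reducing to Smith normal form yields diagonal entries (1,1,1,1,1,1).

∂_2: C_2 → C_1 maps a triangle to the signed sum of its edges. For instance
  ∂QRU = RU − QU + QR,
  ∂QRT = RT − QT + QR.
This gives a 21×14 integer matrix of rank 13; reducing to Smith normal form yields diagonal entries (1,1,1,1,1,1,1,1,1,1,1,1,1).

From H_k ≅ ker(∂_k) / im(∂_{k+1}) we obtain:

  H_0: rank C_0 − rank ∂_1 = 7 − 6 = 1, and the invariant factors of ∂_1 are all 1, so H_0 ≅ Z.
  H_1: rank ker ∂_1 − rank ∂_2 = (21 − 6) − 13 = 2, and the invariant factors of ∂_2 are all 1, so H_1 ≅ Z^2.
  H_2: rank ker ∂_2 − rank ∂_3 = (14 − 13) − 0 = 1, and there is no ∂_3, so H_2 ≅ Z.

(K is a triangulation of the torus T^2.)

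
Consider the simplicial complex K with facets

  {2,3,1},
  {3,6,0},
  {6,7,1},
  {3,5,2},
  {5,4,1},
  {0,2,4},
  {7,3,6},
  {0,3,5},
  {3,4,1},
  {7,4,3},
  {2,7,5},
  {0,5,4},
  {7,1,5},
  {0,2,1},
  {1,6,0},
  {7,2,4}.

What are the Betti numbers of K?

b_0 = 1, b_1 = 2, b_2 = 1.

Order the vertices as 0 < 1 < 2 < 3 < 4 < 5 < 6 < 7. Listing each simplex with vertices in this order, K has dimension 2 with simplices:

  0-simplices (8): [0], [1], [2], [3], [4], [5], [6], [7]
  1-simplices (24): (24 of them)
  2-simplices (16): [0,1,2], [0,1,6], [0,2,4], [0,3,5], [0,3,6], [0,4,5], [1,2,3], [1,3,4], [1,4,5], [1,5,7], [1,6,7], [2,3,5], [2,4,7], [2,5,7], [3,4,7], [3,6,7]

giving chain groups C_0 ≅ Z^8, C_1 ≅ Z^24, C_2 ≅ Z^16.

∂_1: C_1 → C_0 maps an edge to its endpoints' difference, ∂[p,q] = q − p.
The resulting 8×24 matrix has rank 7, and its Smith normal form has invariant factors (1,1,1,1,1,1,1).

The boundary map ∂_2: C_2 → C_1 maps a triangle to the signed sum of its edges. For instance
  ∂[2,4,7] = [4,7] − [2,7] + [2,4],
  ∂[1,4,5] = [4,5] − [1,5] + [1,4].
The resulting 24×16 matrix has rank 15, and its Smith normal form has invariant factors (1,1,1,1,1,1,1,1,1,1,1,1,1,1,1).

Now H_k = ker ∂_k / im ∂_{k+1}, so:

  H_0: rank C_0 − rank ∂_1 = 8 − 7 = 1, and the invariant factors of ∂_1 are all 1, so H_0 ≅ Z.
  H_1: rank ker ∂_1 − rank ∂_2 = (24 − 7) − 15 = 2, and the invariant factors of ∂_2 are all 1, so H_1 ≅ Z^2.
  H_2: rank ker ∂_2 − rank ∂_3 = (16 − 15) − 0 = 1, and there is no ∂_3, so H_2 ≅ Z.

As a check, the Euler characteristic is 8 − 24 + 16 = 0, which agrees with 1 − 2 + 1 = 0.

Hence the Betti numbers are b_0 = 1, b_1 = 2, b_2 = 1.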